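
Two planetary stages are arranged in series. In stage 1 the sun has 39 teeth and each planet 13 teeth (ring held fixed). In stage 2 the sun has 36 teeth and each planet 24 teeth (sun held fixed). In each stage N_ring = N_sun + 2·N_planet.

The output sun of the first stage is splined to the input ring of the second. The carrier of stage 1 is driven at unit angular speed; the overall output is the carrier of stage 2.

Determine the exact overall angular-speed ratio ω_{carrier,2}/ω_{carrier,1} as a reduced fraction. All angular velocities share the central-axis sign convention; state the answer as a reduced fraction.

Stage 1: N_ring = 39 + 2·13 = 65
Stage 1: 39(ω_s−ω_c) = −65(ω_r−ω_c),  ω_r=0, ω_c=1
Stage 1: ω_s = 1 − (65/39)(0−1) = 8/3
  ⇒ ω_s¹/ω_c¹ = 8/3
Stage 2: N_ring = 36 + 2·24 = 84
Stage 2: 36(ω_s−ω_c) = −84(ω_r−ω_c),  ω_s=0, ω_r=1
Stage 2: 36(0−ω_c) = −84(1−ω_c)  ⇒  120ω_c = 84  ⇒  ω_c = 7/10
  ⇒ ω_c²/ω_r² = 7/10
Coupling ω_r² = ω_s¹ ⇒ overall = 8/3 × 7/10 = 28/15

28/15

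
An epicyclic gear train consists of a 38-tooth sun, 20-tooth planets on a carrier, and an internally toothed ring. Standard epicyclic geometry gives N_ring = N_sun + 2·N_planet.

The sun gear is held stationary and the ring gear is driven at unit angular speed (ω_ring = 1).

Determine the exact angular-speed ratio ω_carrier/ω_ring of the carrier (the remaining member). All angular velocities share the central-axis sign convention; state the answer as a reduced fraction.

39/58

N_ring = 38 + 2·20 = 78
38(ω_s−ω_c) = −78(ω_r−ω_c),  ω_s=0, ω_r=1
38(0−ω_c) = −78(1−ω_c)  ⇒  116ω_c = 78  ⇒  ω_c = 39/58
ω_c/ω_r = 39/58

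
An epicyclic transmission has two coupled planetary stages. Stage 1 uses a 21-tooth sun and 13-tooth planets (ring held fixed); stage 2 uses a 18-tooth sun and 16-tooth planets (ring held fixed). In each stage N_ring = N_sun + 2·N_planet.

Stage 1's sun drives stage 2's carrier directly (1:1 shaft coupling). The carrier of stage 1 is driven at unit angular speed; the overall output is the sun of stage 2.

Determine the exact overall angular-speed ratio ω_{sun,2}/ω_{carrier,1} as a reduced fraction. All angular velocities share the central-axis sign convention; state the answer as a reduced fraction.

Stage 1: N_ring = 21 + 2·13 = 47
Stage 1: 21(ω_s−ω_c) = −47(ω_r−ω_c),  ω_r=0, ω_c=1
Stage 1: ω_s = 1 − (47/21)(0−1) = 68/21
  ⇒ ω_s¹/ω_c¹ = 68/21
Stage 2: N_ring = 18 + 2·16 = 50
Stage 2: 18(ω_s−ω_c) = −50(ω_r−ω_c),  ω_r=0, ω_c=1
Stage 2: ω_s = 1 − (50/18)(0−1) = 34/9
  ⇒ ω_s²/ω_c² = 34/9
Coupling ω_c² = ω_s¹ ⇒ overall = 68/21 × 34/9 = 2312/189

2312/189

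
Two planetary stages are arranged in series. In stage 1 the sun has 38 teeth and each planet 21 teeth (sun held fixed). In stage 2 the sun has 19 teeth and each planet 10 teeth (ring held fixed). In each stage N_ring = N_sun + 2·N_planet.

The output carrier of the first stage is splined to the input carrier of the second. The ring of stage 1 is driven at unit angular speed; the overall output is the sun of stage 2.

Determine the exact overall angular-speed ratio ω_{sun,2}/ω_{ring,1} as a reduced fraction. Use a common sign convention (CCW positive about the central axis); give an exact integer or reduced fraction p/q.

Stage 1: N_ring = 38 + 2·21 = 80
Stage 1: 38(ω_s−ω_c) = −80(ω_r−ω_c),  ω_s=0, ω_r=1
Stage 1: 38(0−ω_c) = −80(1−ω_c)  ⇒  118ω_c = 80  ⇒  ω_c = 40/59
  ⇒ ω_c¹/ω_r¹ = 40/59
Stage 2: N_ring = 19 + 2·10 = 39
Stage 2: 19(ω_s−ω_c) = −39(ω_r−ω_c),  ω_r=0, ω_c=1
Stage 2: ω_s = 1 − (39/19)(0−1) = 58/19
  ⇒ ω_s²/ω_c² = 58/19
Coupling ω_c² = ω_c¹ ⇒ overall = 40/59 × 58/19 = 2320/1121

2320/1121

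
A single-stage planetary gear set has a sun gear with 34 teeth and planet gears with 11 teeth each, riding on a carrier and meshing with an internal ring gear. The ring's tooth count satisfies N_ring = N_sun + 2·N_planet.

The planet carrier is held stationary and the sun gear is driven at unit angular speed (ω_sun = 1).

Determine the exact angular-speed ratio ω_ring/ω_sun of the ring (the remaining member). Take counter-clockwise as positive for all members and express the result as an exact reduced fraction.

N_ring = 34 + 2·11 = 56
34(ω_s−ω_c) = −56(ω_r−ω_c),  ω_c=0, ω_s=1
ω_r = 0 − (34/56)(1−0) = -17/28
ω_r/ω_s = -17/28

-17/28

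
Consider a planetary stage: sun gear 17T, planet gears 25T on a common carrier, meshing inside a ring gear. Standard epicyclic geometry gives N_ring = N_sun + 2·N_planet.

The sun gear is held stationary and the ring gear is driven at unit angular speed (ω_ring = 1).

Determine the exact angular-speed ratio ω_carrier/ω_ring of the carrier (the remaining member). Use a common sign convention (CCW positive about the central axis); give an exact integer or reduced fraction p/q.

67/84

N_ring = 17 + 2·25 = 67
17(ω_s−ω_c) = −67(ω_r−ω_c),  ω_s=0, ω_r=1
17(0−ω_c) = −67(1−ω_c)  ⇒  84ω_c = 67  ⇒  ω_c = 67/84
ω_c/ω_r = 67/84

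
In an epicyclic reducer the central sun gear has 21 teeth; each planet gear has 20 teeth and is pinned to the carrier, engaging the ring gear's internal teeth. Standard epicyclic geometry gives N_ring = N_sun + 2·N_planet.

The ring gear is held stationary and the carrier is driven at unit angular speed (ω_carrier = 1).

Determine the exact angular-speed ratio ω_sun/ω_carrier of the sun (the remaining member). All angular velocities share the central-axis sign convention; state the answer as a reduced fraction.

N_ring = 21 + 2·20 = 61
21(ω_s−ω_c) = −61(ω_r−ω_c),  ω_r=0, ω_c=1
ω_s = 1 − (61/21)(0−1) = 82/21
ω_s/ω_c = 82/21

82/21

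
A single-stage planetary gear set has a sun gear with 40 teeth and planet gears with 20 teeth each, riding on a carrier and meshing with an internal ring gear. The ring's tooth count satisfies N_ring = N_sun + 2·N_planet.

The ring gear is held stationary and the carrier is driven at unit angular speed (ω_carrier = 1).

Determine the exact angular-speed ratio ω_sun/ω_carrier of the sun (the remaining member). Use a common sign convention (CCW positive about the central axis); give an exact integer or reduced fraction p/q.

3

N_ring = 40 + 2·20 = 80
40(ω_s−ω_c) = −80(ω_r−ω_c),  ω_r=0, ω_c=1
ω_s = 1 − (80/40)(0−1) = 3
ω_s/ω_c = 3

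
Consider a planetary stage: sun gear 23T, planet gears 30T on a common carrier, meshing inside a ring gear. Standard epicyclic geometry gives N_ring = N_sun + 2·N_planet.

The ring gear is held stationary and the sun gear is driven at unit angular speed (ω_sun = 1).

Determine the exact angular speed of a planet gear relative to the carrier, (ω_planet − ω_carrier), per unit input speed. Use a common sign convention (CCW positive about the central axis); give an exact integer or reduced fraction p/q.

-1909/3180

N_ring = 23 + 2·30 = 83
23(ω_s−ω_c) = −83(ω_r−ω_c),  ω_r=0, ω_s=1
23(1−ω_c) = −83(0−ω_c)  ⇒  106ω_c = 23  ⇒  ω_c = 23/106
sun–planet: 23·(1−23/106) = −30·(ω_p−ω_c)  ⇒  ω_p−ω_c = −(23/30)·(83/106) = -1909/3180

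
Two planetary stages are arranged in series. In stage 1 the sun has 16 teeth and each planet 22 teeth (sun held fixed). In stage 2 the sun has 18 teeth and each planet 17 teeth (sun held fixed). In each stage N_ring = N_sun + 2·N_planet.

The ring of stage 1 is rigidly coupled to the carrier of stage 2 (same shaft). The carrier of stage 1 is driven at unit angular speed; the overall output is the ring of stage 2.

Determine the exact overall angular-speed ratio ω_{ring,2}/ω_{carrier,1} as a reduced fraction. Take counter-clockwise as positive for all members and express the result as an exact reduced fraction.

133/78

Stage 1: N_ring = 16 + 2·22 = 60
Stage 1: 16(ω_s−ω_c) = −60(ω_r−ω_c),  ω_s=0, ω_c=1
Stage 1: ω_r = 1 − (16/60)(0−1) = 19/15
  ⇒ ω_r¹/ω_c¹ = 19/15
Stage 2: N_ring = 18 + 2·17 = 52
Stage 2: 18(ω_s−ω_c) = −52(ω_r−ω_c),  ω_s=0, ω_c=1
Stage 2: ω_r = 1 − (18/52)(0−1) = 35/26
  ⇒ ω_r²/ω_c² = 35/26
Coupling ω_c² = ω_r¹ ⇒ overall = 19/15 × 35/26 = 133/78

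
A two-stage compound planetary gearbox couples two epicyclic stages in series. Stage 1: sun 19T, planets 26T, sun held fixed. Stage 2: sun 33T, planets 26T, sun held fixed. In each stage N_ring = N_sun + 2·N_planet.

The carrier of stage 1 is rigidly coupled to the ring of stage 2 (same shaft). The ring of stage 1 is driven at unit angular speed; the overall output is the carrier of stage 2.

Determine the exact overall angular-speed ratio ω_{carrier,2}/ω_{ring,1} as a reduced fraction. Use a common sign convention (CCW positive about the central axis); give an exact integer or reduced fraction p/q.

1207/2124

Stage 1: N_ring = 19 + 2·26 = 71
Stage 1: 19(ω_s−ω_c) = −71(ω_r−ω_c),  ω_s=0, ω_r=1
Stage 1: 19(0−ω_c) = −71(1−ω_c)  ⇒  90ω_c = 71  ⇒  ω_c = 71/90
  ⇒ ω_c¹/ω_r¹ = 71/90
Stage 2: N_ring = 33 + 2·26 = 85
Stage 2: 33(ω_s−ω_c) = −85(ω_r−ω_c),  ω_s=0, ω_r=1
Stage 2: 33(0−ω_c) = −85(1−ω_c)  ⇒  118ω_c = 85  ⇒  ω_c = 85/118
  ⇒ ω_c²/ω_r² = 85/118
Coupling ω_r² = ω_c¹ ⇒ overall = 71/90 × 85/118 = 1207/2124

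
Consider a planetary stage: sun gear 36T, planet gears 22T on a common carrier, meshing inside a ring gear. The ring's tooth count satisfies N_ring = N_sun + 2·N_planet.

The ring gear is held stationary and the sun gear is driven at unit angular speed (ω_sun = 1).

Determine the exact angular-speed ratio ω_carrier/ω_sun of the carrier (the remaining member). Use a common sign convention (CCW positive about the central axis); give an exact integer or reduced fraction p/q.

9/29

N_ring = 36 + 2·22 = 80
36(ω_s−ω_c) = −80(ω_r−ω_c),  ω_r=0, ω_s=1
36(1−ω_c) = −80(0−ω_c)  ⇒  116ω_c = 36  ⇒  ω_c = 9/29
ω_c/ω_s = 9/29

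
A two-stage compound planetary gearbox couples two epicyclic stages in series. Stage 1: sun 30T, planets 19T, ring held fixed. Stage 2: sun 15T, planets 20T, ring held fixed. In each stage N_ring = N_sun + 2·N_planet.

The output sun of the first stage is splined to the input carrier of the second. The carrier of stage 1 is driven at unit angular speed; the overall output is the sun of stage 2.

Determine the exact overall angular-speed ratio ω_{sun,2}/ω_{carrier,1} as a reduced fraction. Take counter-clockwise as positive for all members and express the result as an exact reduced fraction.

686/45

Stage 1: N_ring = 30 + 2·19 = 68
Stage 1: 30(ω_s−ω_c) = −68(ω_r−ω_c),  ω_r=0, ω_c=1
Stage 1: ω_s = 1 − (68/30)(0−1) = 49/15
  ⇒ ω_s¹/ω_c¹ = 49/15
Stage 2: N_ring = 15 + 2·20 = 55
Stage 2: 15(ω_s−ω_c) = −55(ω_r−ω_c),  ω_r=0, ω_c=1
Stage 2: ω_s = 1 − (55/15)(0−1) = 14/3
  ⇒ ω_s²/ω_c² = 14/3
Coupling ω_c² = ω_s¹ ⇒ overall = 49/15 × 14/3 = 686/45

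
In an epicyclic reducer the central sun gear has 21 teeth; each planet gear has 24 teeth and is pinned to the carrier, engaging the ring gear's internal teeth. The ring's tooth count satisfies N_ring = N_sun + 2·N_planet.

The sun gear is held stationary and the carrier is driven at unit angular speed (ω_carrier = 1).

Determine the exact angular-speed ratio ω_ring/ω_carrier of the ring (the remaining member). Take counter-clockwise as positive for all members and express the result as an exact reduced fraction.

N_ring = 21 + 2·24 = 69
21(ω_s−ω_c) = −69(ω_r−ω_c),  ω_s=0, ω_c=1
ω_r = 1 − (21/69)(0−1) = 30/23
ω_r/ω_c = 30/23

30/23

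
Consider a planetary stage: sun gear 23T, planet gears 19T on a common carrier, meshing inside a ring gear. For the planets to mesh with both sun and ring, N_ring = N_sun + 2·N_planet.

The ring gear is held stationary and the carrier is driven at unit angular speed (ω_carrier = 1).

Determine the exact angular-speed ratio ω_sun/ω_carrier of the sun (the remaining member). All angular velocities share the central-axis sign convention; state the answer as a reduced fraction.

84/23

N_ring = 23 + 2·19 = 61
23(ω_s−ω_c) = −61(ω_r−ω_c),  ω_r=0, ω_c=1
ω_s = 1 − (61/23)(0−1) = 84/23
ω_s/ω_c = 84/23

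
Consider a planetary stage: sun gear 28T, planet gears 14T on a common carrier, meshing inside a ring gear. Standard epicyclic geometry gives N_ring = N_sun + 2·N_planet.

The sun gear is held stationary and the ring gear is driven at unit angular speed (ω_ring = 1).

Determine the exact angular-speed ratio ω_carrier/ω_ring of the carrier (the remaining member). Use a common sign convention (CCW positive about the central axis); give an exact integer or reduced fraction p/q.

2/3

N_ring = 28 + 2·14 = 56
28(ω_s−ω_c) = −56(ω_r−ω_c),  ω_s=0, ω_r=1
28(0−ω_c) = −56(1−ω_c)  ⇒  84ω_c = 56  ⇒  ω_c = 2/3
ω_c/ω_r = 2/3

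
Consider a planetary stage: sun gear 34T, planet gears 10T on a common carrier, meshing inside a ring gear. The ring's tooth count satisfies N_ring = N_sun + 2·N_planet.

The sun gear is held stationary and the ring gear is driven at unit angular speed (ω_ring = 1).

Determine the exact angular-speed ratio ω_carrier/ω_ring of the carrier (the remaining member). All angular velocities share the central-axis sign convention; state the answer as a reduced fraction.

N_ring = 34 + 2·10 = 54
34(ω_s−ω_c) = −54(ω_r−ω_c),  ω_s=0, ω_r=1
34(0−ω_c) = −54(1−ω_c)  ⇒  88ω_c = 54  ⇒  ω_c = 27/44
ω_c/ω_r = 27/44

27/44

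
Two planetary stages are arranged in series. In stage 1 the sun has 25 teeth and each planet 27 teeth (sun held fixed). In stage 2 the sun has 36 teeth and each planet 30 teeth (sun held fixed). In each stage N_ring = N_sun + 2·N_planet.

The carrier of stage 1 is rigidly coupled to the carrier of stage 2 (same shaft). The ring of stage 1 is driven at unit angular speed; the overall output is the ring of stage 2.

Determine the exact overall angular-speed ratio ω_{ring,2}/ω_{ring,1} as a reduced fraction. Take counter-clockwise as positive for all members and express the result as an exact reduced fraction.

869/832

Stage 1: N_ring = 25 + 2·27 = 79
Stage 1: 25(ω_s−ω_c) = −79(ω_r−ω_c),  ω_s=0, ω_r=1
Stage 1: 25(0−ω_c) = −79(1−ω_c)  ⇒  104ω_c = 79  ⇒  ω_c = 79/104
  ⇒ ω_c¹/ω_r¹ = 79/104
Stage 2: N_ring = 36 + 2·30 = 96
Stage 2: 36(ω_s−ω_c) = −96(ω_r−ω_c),  ω_s=0, ω_c=1
Stage 2: ω_r = 1 − (36/96)(0−1) = 11/8
  ⇒ ω_r²/ω_c² = 11/8
Coupling ω_c² = ω_c¹ ⇒ overall = 79/104 × 11/8 = 869/832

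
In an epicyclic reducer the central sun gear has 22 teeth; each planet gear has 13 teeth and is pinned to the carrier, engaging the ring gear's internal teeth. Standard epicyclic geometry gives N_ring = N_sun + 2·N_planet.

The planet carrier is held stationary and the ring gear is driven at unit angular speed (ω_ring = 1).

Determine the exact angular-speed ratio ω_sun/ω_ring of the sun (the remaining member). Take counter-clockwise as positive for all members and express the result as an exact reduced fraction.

N_ring = 22 + 2·13 = 48
22(ω_s−ω_c) = −48(ω_r−ω_c),  ω_c=0, ω_r=1
ω_s = 0 − (48/22)(1−0) = -24/11
ω_s/ω_r = -24/11

-24/11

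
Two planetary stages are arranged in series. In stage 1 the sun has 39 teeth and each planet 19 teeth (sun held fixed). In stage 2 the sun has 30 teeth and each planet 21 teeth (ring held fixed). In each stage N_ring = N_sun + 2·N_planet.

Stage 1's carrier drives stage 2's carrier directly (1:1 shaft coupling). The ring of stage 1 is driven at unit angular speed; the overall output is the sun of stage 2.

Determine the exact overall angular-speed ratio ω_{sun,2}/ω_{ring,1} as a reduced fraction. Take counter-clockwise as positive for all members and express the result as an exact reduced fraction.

1309/580

Stage 1: N_ring = 39 + 2·19 = 77
Stage 1: 39(ω_s−ω_c) = −77(ω_r−ω_c),  ω_s=0, ω_r=1
Stage 1: 39(0−ω_c) = −77(1−ω_c)  ⇒  116ω_c = 77  ⇒  ω_c = 77/116
  ⇒ ω_c¹/ω_r¹ = 77/116
Stage 2: N_ring = 30 + 2·21 = 72
Stage 2: 30(ω_s−ω_c) = −72(ω_r−ω_c),  ω_r=0, ω_c=1
Stage 2: ω_s = 1 − (72/30)(0−1) = 17/5
  ⇒ ω_s²/ω_c² = 17/5
Coupling ω_c² = ω_c¹ ⇒ overall = 77/116 × 17/5 = 1309/580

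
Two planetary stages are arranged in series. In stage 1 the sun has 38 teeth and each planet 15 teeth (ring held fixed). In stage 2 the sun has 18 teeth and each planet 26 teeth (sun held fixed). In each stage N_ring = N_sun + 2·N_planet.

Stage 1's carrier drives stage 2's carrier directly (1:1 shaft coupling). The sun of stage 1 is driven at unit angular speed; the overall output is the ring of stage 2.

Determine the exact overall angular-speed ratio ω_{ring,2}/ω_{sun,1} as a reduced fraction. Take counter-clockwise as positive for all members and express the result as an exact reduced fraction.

836/1855

Stage 1: N_ring = 38 + 2·15 = 68
Stage 1: 38(ω_s−ω_c) = −68(ω_r−ω_c),  ω_r=0, ω_s=1
Stage 1: 38(1−ω_c) = −68(0−ω_c)  ⇒  106ω_c = 38  ⇒  ω_c = 19/53
  ⇒ ω_c¹/ω_s¹ = 19/53
Stage 2: N_ring = 18 + 2·26 = 70
Stage 2: 18(ω_s−ω_c) = −70(ω_r−ω_c),  ω_s=0, ω_c=1
Stage 2: ω_r = 1 − (18/70)(0−1) = 44/35
  ⇒ ω_r²/ω_c² = 44/35
Coupling ω_c² = ω_c¹ ⇒ overall = 19/53 × 44/35 = 836/1855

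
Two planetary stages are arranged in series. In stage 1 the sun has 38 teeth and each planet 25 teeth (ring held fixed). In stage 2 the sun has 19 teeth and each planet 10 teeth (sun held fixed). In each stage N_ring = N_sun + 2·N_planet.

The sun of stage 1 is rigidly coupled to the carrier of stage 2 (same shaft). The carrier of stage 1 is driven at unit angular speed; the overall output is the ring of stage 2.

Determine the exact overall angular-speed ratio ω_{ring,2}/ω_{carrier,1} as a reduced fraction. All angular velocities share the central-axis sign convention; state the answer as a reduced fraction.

1218/247

Stage 1: N_ring = 38 + 2·25 = 88
Stage 1: 38(ω_s−ω_c) = −88(ω_r−ω_c),  ω_r=0, ω_c=1
Stage 1: ω_s = 1 − (88/38)(0−1) = 63/19
  ⇒ ω_s¹/ω_c¹ = 63/19
Stage 2: N_ring = 19 + 2·10 = 39
Stage 2: 19(ω_s−ω_c) = −39(ω_r−ω_c),  ω_s=0, ω_c=1
Stage 2: ω_r = 1 − (19/39)(0−1) = 58/39
  ⇒ ω_r²/ω_c² = 58/39
Coupling ω_c² = ω_s¹ ⇒ overall = 63/19 × 58/39 = 1218/247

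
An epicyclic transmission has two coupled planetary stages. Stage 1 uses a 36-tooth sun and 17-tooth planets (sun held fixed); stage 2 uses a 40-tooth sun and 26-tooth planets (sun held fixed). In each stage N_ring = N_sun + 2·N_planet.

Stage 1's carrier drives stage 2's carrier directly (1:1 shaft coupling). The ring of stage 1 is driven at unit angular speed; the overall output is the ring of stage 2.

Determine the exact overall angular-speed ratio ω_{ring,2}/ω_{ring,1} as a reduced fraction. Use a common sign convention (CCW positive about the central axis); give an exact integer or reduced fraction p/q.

Stage 1: N_ring = 36 + 2·17 = 70
Stage 1: 36(ω_s−ω_c) = −70(ω_r−ω_c),  ω_s=0, ω_r=1
Stage 1: 36(0−ω_c) = −70(1−ω_c)  ⇒  106ω_c = 70  ⇒  ω_c = 35/53
  ⇒ ω_c¹/ω_r¹ = 35/53
Stage 2: N_ring = 40 + 2·26 = 92
Stage 2: 40(ω_s−ω_c) = −92(ω_r−ω_c),  ω_s=0, ω_c=1
Stage 2: ω_r = 1 − (40/92)(0−1) = 33/23
  ⇒ ω_r²/ω_c² = 33/23
Coupling ω_c² = ω_c¹ ⇒ overall = 35/53 × 33/23 = 1155/1219

1155/1219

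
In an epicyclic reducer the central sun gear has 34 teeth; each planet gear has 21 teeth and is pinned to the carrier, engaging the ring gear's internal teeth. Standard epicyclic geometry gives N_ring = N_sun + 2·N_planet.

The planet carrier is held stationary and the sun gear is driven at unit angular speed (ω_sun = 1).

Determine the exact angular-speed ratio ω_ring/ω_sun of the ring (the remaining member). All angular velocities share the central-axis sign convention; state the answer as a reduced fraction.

-17/38

N_ring = 34 + 2·21 = 76
34(ω_s−ω_c) = −76(ω_r−ω_c),  ω_c=0, ω_s=1
ω_r = 0 − (34/76)(1−0) = -17/38
ω_r/ω_s = -17/38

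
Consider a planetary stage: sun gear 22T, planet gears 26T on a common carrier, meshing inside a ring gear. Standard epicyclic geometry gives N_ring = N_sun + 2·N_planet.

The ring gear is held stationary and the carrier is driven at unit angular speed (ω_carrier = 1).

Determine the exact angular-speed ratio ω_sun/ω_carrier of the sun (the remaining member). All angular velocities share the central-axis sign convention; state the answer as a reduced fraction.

N_ring = 22 + 2·26 = 74
22(ω_s−ω_c) = −74(ω_r−ω_c),  ω_r=0, ω_c=1
ω_s = 1 − (74/22)(0−1) = 48/11
ω_s/ω_c = 48/11

48/11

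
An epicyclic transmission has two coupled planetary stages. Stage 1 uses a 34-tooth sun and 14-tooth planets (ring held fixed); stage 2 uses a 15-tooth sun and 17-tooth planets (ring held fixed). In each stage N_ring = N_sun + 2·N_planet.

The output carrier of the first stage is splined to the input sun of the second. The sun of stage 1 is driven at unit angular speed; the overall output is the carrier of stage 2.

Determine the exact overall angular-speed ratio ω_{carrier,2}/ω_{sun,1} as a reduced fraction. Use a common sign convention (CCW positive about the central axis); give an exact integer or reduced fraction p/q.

85/1024

Stage 1: N_ring = 34 + 2·14 = 62
Stage 1: 34(ω_s−ω_c) = −62(ω_r−ω_c),  ω_r=0, ω_s=1
Stage 1: 34(1−ω_c) = −62(0−ω_c)  ⇒  96ω_c = 34  ⇒  ω_c = 17/48
  ⇒ ω_c¹/ω_s¹ = 17/48
Stage 2: N_ring = 15 + 2·17 = 49
Stage 2: 15(ω_s−ω_c) = −49(ω_r−ω_c),  ω_r=0, ω_s=1
Stage 2: 15(1−ω_c) = −49(0−ω_c)  ⇒  64ω_c = 15  ⇒  ω_c = 15/64
  ⇒ ω_c²/ω_s² = 15/64
Coupling ω_s² = ω_c¹ ⇒ overall = 17/48 × 15/64 = 85/1024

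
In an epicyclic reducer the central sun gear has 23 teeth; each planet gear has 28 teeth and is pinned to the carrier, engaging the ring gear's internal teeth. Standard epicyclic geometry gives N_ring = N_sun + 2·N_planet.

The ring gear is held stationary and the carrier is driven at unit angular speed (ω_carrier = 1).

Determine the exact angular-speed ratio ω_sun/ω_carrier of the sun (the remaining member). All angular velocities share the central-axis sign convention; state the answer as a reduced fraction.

N_ring = 23 + 2·28 = 79
23(ω_s−ω_c) = −79(ω_r−ω_c),  ω_r=0, ω_c=1
ω_s = 1 − (79/23)(0−1) = 102/23
ω_s/ω_c = 102/23

102/23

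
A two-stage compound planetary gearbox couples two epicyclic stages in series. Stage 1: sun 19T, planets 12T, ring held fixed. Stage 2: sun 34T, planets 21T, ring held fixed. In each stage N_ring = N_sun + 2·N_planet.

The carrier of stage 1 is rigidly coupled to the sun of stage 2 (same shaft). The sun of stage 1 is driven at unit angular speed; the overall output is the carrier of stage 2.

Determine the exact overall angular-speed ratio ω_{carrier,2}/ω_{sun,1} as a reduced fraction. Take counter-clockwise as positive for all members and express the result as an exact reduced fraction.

Stage 1: N_ring = 19 + 2·12 = 43
Stage 1: 19(ω_s−ω_c) = −43(ω_r−ω_c),  ω_r=0, ω_s=1
Stage 1: 19(1−ω_c) = −43(0−ω_c)  ⇒  62ω_c = 19  ⇒  ω_c = 19/62
  ⇒ ω_c¹/ω_s¹ = 19/62
Stage 2: N_ring = 34 + 2·21 = 76
Stage 2: 34(ω_s−ω_c) = −76(ω_r−ω_c),  ω_r=0, ω_s=1
Stage 2: 34(1−ω_c) = −76(0−ω_c)  ⇒  110ω_c = 34  ⇒  ω_c = 17/55
  ⇒ ω_c²/ω_s² = 17/55
Coupling ω_s² = ω_c¹ ⇒ overall = 19/62 × 17/55 = 323/3410

323/3410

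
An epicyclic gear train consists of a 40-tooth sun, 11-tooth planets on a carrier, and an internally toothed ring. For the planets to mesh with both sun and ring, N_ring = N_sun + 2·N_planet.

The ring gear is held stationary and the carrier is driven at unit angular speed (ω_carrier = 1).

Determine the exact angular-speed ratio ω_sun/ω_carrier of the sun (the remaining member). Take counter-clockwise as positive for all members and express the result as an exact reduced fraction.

N_ring = 40 + 2·11 = 62
40(ω_s−ω_c) = −62(ω_r−ω_c),  ω_r=0, ω_c=1
ω_s = 1 − (62/40)(0−1) = 51/20
ω_s/ω_c = 51/20

51/20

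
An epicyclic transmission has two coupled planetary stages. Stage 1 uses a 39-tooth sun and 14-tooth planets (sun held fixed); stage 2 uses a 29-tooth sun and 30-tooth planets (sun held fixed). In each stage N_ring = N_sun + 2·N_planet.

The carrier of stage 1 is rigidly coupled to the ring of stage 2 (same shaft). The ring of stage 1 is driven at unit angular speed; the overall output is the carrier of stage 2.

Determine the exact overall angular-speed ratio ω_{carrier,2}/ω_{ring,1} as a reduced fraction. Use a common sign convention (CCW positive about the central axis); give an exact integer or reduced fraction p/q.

Stage 1: N_ring = 39 + 2·14 = 67
Stage 1: 39(ω_s−ω_c) = −67(ω_r−ω_c),  ω_s=0, ω_r=1
Stage 1: 39(0−ω_c) = −67(1−ω_c)  ⇒  106ω_c = 67  ⇒  ω_c = 67/106
  ⇒ ω_c¹/ω_r¹ = 67/106
Stage 2: N_ring = 29 + 2·30 = 89
Stage 2: 29(ω_s−ω_c) = −89(ω_r−ω_c),  ω_s=0, ω_r=1
Stage 2: 29(0−ω_c) = −89(1−ω_c)  ⇒  118ω_c = 89  ⇒  ω_c = 89/118
  ⇒ ω_c²/ω_r² = 89/118
Coupling ω_r² = ω_c¹ ⇒ overall = 67/106 × 89/118 = 5963/12508

5963/12508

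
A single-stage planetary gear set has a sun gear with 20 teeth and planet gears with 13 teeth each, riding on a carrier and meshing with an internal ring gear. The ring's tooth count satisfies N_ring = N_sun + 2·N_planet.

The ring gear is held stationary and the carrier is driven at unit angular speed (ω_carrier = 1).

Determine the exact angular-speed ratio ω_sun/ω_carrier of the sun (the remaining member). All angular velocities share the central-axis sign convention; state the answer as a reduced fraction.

N_ring = 20 + 2·13 = 46
20(ω_s−ω_c) = −46(ω_r−ω_c),  ω_r=0, ω_c=1
ω_s = 1 − (46/20)(0−1) = 33/10
ω_s/ω_c = 33/10

33/10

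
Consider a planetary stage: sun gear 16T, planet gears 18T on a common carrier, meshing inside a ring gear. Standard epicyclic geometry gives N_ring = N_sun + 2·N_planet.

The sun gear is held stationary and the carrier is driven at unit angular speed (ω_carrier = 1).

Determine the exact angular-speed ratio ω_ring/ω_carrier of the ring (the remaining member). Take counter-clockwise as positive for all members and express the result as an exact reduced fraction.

N_ring = 16 + 2·18 = 52
16(ω_s−ω_c) = −52(ω_r−ω_c),  ω_s=0, ω_c=1
ω_r = 1 − (16/52)(0−1) = 17/13
ω_r/ω_c = 17/13

17/13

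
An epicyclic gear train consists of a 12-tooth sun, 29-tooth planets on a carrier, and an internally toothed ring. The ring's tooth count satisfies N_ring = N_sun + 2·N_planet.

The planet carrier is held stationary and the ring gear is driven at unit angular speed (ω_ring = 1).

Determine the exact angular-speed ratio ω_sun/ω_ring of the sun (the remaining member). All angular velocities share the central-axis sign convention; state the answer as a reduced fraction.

N_ring = 12 + 2·29 = 70
12(ω_s−ω_c) = −70(ω_r−ω_c),  ω_c=0, ω_r=1
ω_s = 0 − (70/12)(1−0) = -35/6
ω_s/ω_r = -35/6

-35/6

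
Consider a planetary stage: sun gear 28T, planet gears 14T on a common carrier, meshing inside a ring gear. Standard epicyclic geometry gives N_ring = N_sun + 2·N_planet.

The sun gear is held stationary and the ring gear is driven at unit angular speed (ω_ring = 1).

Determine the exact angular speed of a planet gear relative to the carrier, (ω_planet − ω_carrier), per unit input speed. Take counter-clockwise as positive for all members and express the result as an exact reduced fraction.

4/3

N_ring = 28 + 2·14 = 56
28(ω_s−ω_c) = −56(ω_r−ω_c),  ω_s=0, ω_r=1
28(0−ω_c) = −56(1−ω_c)  ⇒  84ω_c = 56  ⇒  ω_c = 2/3
sun–planet: 28·(0−2/3) = −14·(ω_p−ω_c)  ⇒  ω_p−ω_c = −(28/14)·(-2/3) = 4/3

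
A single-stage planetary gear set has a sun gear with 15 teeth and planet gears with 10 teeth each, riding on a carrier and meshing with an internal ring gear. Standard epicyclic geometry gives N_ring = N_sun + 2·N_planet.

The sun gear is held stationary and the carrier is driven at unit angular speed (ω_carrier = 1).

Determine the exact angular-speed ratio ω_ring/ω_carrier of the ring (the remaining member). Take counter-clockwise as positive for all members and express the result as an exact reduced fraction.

10/7

N_ring = 15 + 2·10 = 35
15(ω_s−ω_c) = −35(ω_r−ω_c),  ω_s=0, ω_c=1
ω_r = 1 − (15/35)(0−1) = 10/7
ω_r/ω_c = 10/7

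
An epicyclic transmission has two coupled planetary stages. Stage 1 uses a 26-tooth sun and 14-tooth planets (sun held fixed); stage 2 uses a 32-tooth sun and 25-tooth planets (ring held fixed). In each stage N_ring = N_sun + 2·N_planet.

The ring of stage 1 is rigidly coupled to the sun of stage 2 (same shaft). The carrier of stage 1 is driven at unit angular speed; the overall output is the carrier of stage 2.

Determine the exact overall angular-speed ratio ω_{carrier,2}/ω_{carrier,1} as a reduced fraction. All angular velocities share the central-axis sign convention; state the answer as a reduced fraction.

Stage 1: N_ring = 26 + 2·14 = 54
Stage 1: 26(ω_s−ω_c) = −54(ω_r−ω_c),  ω_s=0, ω_c=1
Stage 1: ω_r = 1 − (26/54)(0−1) = 40/27
  ⇒ ω_r¹/ω_c¹ = 40/27
Stage 2: N_ring = 32 + 2·25 = 82
Stage 2: 32(ω_s−ω_c) = −82(ω_r−ω_c),  ω_r=0, ω_s=1
Stage 2: 32(1−ω_c) = −82(0−ω_c)  ⇒  114ω_c = 32  ⇒  ω_c = 16/57
  ⇒ ω_c²/ω_s² = 16/57
Coupling ω_s² = ω_r¹ ⇒ overall = 40/27 × 16/57 = 640/1539

640/1539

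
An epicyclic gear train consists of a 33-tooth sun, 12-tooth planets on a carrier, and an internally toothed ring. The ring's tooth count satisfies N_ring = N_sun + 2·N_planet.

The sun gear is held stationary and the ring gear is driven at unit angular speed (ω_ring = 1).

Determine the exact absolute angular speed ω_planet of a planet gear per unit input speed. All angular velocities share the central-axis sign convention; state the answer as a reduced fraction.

19/8

N_ring = 33 + 2·12 = 57
33(ω_s−ω_c) = −57(ω_r−ω_c),  ω_s=0, ω_r=1
33(0−ω_c) = −57(1−ω_c)  ⇒  90ω_c = 57  ⇒  ω_c = 19/30
sun–planet: 33·(0−19/30) = −12·(ω_p−ω_c)  ⇒  ω_p−ω_c = −(33/12)·(-19/30) = 209/120
ω_p = 19/30 + 209/120 = 19/8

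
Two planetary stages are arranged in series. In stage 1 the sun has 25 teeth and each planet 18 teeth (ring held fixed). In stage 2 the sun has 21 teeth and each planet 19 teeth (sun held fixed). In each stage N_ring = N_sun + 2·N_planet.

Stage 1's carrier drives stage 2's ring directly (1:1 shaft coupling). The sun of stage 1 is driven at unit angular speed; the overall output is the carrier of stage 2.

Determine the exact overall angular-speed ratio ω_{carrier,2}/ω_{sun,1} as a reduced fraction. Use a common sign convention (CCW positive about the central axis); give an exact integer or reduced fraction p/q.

295/1376

Stage 1: N_ring = 25 + 2·18 = 61
Stage 1: 25(ω_s−ω_c) = −61(ω_r−ω_c),  ω_r=0, ω_s=1
Stage 1: 25(1−ω_c) = −61(0−ω_c)  ⇒  86ω_c = 25  ⇒  ω_c = 25/86
  ⇒ ω_c¹/ω_s¹ = 25/86
Stage 2: N_ring = 21 + 2·19 = 59
Stage 2: 21(ω_s−ω_c) = −59(ω_r−ω_c),  ω_s=0, ω_r=1
Stage 2: 21(0−ω_c) = −59(1−ω_c)  ⇒  80ω_c = 59  ⇒  ω_c = 59/80
  ⇒ ω_c²/ω_r² = 59/80
Coupling ω_r² = ω_c¹ ⇒ overall = 25/86 × 59/80 = 295/1376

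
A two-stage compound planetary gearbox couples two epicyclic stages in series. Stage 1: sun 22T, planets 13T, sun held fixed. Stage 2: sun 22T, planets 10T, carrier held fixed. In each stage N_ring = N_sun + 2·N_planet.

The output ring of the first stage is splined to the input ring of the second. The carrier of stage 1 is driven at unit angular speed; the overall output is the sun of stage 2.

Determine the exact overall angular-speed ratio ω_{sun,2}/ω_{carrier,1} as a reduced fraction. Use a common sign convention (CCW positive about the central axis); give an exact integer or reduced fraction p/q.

-245/88

Stage 1: N_ring = 22 + 2·13 = 48
Stage 1: 22(ω_s−ω_c) = −48(ω_r−ω_c),  ω_s=0, ω_c=1
Stage 1: ω_r = 1 − (22/48)(0−1) = 35/24
  ⇒ ω_r¹/ω_c¹ = 35/24
Stage 2: N_ring = 22 + 2·10 = 42
Stage 2: 22(ω_s−ω_c) = −42(ω_r−ω_c),  ω_c=0, ω_r=1
Stage 2: ω_s = 0 − (42/22)(1−0) = -21/11
  ⇒ ω_s²/ω_r² = -21/11
Coupling ω_r² = ω_r¹ ⇒ overall = 35/24 × -21/11 = -245/88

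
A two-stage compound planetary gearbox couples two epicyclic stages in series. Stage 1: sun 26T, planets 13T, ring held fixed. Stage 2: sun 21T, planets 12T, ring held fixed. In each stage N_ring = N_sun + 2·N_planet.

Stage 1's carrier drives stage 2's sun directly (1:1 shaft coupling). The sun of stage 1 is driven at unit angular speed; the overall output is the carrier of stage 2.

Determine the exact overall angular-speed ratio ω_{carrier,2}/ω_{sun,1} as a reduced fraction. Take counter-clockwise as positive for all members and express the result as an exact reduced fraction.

7/66

Stage 1: N_ring = 26 + 2·13 = 52
Stage 1: 26(ω_s−ω_c) = −52(ω_r−ω_c),  ω_r=0, ω_s=1
Stage 1: 26(1−ω_c) = −52(0−ω_c)  ⇒  78ω_c = 26  ⇒  ω_c = 1/3
  ⇒ ω_c¹/ω_s¹ = 1/3
Stage 2: N_ring = 21 + 2·12 = 45
Stage 2: 21(ω_s−ω_c) = −45(ω_r−ω_c),  ω_r=0, ω_s=1
Stage 2: 21(1−ω_c) = −45(0−ω_c)  ⇒  66ω_c = 21  ⇒  ω_c = 7/22
  ⇒ ω_c²/ω_s² = 7/22
Coupling ω_s² = ω_c¹ ⇒ overall = 1/3 × 7/22 = 7/66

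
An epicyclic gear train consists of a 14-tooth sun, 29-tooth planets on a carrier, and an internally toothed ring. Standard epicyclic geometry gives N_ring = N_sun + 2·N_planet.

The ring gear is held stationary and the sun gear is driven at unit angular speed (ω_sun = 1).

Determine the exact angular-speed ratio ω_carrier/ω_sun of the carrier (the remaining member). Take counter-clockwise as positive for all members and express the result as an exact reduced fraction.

N_ring = 14 + 2·29 = 72
14(ω_s−ω_c) = −72(ω_r−ω_c),  ω_r=0, ω_s=1
14(1−ω_c) = −72(0−ω_c)  ⇒  86ω_c = 14  ⇒  ω_c = 7/43
ω_c/ω_s = 7/43

7/43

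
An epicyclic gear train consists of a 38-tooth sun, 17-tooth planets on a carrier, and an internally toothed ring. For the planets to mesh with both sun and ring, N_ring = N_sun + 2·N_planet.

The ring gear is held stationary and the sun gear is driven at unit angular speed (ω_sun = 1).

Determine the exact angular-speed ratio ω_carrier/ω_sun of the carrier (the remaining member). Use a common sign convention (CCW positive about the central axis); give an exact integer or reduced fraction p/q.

N_ring = 38 + 2·17 = 72
38(ω_s−ω_c) = −72(ω_r−ω_c),  ω_r=0, ω_s=1
38(1−ω_c) = −72(0−ω_c)  ⇒  110ω_c = 38  ⇒  ω_c = 19/55
ω_c/ω_s = 19/55

19/55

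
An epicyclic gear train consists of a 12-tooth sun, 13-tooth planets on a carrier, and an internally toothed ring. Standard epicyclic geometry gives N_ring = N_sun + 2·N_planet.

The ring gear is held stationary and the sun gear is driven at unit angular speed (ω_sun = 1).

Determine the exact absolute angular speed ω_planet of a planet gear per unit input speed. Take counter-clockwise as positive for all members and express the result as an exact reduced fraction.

N_ring = 12 + 2·13 = 38
12(ω_s−ω_c) = −38(ω_r−ω_c),  ω_r=0, ω_s=1
12(1−ω_c) = −38(0−ω_c)  ⇒  50ω_c = 12  ⇒  ω_c = 6/25
sun–planet: 12·(1−6/25) = −13·(ω_p−ω_c)  ⇒  ω_p−ω_c = −(12/13)·(19/25) = -228/325
ω_p = 6/25 − 228/325 = -6/13

-6/13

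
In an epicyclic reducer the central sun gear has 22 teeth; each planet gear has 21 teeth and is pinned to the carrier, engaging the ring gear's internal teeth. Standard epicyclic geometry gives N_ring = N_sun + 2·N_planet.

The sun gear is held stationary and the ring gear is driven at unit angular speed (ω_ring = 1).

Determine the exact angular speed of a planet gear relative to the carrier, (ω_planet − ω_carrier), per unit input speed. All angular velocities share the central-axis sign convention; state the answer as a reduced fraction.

704/903

N_ring = 22 + 2·21 = 64
22(ω_s−ω_c) = −64(ω_r−ω_c),  ω_s=0, ω_r=1
22(0−ω_c) = −64(1−ω_c)  ⇒  86ω_c = 64  ⇒  ω_c = 32/43
sun–planet: 22·(0−32/43) = −21·(ω_p−ω_c)  ⇒  ω_p−ω_c = −(22/21)·(-32/43) = 704/903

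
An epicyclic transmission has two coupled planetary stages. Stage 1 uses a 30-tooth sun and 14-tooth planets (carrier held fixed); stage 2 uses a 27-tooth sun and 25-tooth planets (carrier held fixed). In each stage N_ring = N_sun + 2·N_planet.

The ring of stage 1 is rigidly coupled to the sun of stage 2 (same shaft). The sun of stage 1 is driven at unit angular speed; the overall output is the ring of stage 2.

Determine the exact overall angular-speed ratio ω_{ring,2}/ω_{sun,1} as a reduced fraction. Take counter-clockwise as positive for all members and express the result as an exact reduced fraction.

405/2233

Stage 1: N_ring = 30 + 2·14 = 58
Stage 1: 30(ω_s−ω_c) = −58(ω_r−ω_c),  ω_c=0, ω_s=1
Stage 1: ω_r = 0 − (30/58)(1−0) = -15/29
  ⇒ ω_r¹/ω_s¹ = -15/29
Stage 2: N_ring = 27 + 2·25 = 77
Stage 2: 27(ω_s−ω_c) = −77(ω_r−ω_c),  ω_c=0, ω_s=1
Stage 2: ω_r = 0 − (27/77)(1−0) = -27/77
  ⇒ ω_r²/ω_s² = -27/77
Coupling ω_s² = ω_r¹ ⇒ overall = -15/29 × -27/77 = 405/2233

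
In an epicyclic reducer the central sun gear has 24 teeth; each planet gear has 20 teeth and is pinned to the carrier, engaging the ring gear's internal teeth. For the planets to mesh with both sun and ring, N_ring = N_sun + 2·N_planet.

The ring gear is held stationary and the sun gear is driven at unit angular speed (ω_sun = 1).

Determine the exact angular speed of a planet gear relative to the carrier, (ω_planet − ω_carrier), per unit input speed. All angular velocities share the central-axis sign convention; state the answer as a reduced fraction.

N_ring = 24 + 2·20 = 64
24(ω_s−ω_c) = −64(ω_r−ω_c),  ω_r=0, ω_s=1
24(1−ω_c) = −64(0−ω_c)  ⇒  88ω_c = 24  ⇒  ω_c = 3/11
sun–planet: 24·(1−3/11) = −20·(ω_p−ω_c)  ⇒  ω_p−ω_c = −(24/20)·(8/11) = -48/55

-48/55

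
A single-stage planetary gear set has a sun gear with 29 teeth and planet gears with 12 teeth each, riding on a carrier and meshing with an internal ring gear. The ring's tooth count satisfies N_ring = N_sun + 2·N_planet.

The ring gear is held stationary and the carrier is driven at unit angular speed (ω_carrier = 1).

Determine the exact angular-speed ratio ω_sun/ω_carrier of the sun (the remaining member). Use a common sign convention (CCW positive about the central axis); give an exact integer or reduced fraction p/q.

82/29

N_ring = 29 + 2·12 = 53
29(ω_s−ω_c) = −53(ω_r−ω_c),  ω_r=0, ω_c=1
ω_s = 1 − (53/29)(0−1) = 82/29
ω_s/ω_c = 82/29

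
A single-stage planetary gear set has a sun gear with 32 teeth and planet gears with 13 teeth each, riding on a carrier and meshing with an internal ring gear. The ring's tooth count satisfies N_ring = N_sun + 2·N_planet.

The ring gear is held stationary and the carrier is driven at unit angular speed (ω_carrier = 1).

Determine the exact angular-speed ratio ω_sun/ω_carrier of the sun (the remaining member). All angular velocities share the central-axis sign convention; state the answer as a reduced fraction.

45/16

N_ring = 32 + 2·13 = 58
32(ω_s−ω_c) = −58(ω_r−ω_c),  ω_r=0, ω_c=1
ω_s = 1 − (58/32)(0−1) = 45/16
ω_s/ω_c = 45/16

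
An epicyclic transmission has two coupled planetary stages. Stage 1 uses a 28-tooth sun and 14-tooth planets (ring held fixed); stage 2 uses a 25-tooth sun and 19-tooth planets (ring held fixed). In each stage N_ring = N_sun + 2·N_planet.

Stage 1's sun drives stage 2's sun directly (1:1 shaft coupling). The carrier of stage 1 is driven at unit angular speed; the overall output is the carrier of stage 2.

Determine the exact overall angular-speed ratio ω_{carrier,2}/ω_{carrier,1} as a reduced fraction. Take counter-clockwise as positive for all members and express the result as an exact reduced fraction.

Stage 1: N_ring = 28 + 2·14 = 56
Stage 1: 28(ω_s−ω_c) = −56(ω_r−ω_c),  ω_r=0, ω_c=1
Stage 1: ω_s = 1 − (56/28)(0−1) = 3
  ⇒ ω_s¹/ω_c¹ = 3
Stage 2: N_ring = 25 + 2·19 = 63
Stage 2: 25(ω_s−ω_c) = −63(ω_r−ω_c),  ω_r=0, ω_s=1
Stage 2: 25(1−ω_c) = −63(0−ω_c)  ⇒  88ω_c = 25  ⇒  ω_c = 25/88
  ⇒ ω_c²/ω_s² = 25/88
Coupling ω_s² = ω_s¹ ⇒ overall = 3 × 25/88 = 75/88

75/88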